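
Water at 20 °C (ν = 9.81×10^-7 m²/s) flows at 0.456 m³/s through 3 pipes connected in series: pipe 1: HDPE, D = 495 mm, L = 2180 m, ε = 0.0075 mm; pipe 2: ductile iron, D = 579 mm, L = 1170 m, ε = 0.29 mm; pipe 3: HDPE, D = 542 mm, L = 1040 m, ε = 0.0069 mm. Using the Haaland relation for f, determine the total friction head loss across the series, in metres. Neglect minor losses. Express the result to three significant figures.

H ≈ 24.3 m

Pipe 1: V = 2.370 m/s, Re = 1.20×10^6, ε/D = 1.52×10^-5, f = 0.01156, h_1 = f(L/D)V²/2g = 14.57 m
Pipe 2: V = 1.732 m/s, Re = 1.02×10^6, ε/D = 5.01×10^-4, f = 0.01717, h_2 = f(L/D)V²/2g = 5.304 m
Pipe 3: V = 1.976 m/s, Re = 1.09×10^6, ε/D = 1.27×10^-5, f = 0.01167, h_3 = f(L/D)V²/2g = 4.456 m
Series → Q common, losses add: H = Σh = 24.33 m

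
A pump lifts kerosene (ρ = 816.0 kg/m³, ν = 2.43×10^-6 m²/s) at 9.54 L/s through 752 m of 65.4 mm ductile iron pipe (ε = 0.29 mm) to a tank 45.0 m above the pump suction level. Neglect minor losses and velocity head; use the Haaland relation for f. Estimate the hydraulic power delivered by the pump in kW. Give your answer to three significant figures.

P_hyd ≈ 14.5 kW

V = 4Q/(πD²) = 2.840 m/s; Re = 7.64×10^4; ε/D = 0.00443; f = 0.03054
h_f = f(L/D)V²/2g = 144.3 m
Total head H = z + h_f = 45.0 + 144.3 = 189.3 m
P_hyd = ρgQH = 816.0·9.81·0.00954·189.3 = 14.46 kW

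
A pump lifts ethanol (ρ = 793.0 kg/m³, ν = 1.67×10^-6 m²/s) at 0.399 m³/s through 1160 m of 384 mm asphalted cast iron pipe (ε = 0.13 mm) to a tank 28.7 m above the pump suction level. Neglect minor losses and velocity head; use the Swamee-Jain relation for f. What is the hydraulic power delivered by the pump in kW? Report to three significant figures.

P_hyd ≈ 181 kW

V = 4Q/(πD²) = 3.445 m/s; Re = 7.92×10^5; ε/D = 3.39×10^-4; f = 0.01625
h_f = f(L/D)V²/2g = 29.70 m
Total head H = z + h_f = 28.7 + 29.70 = 58.40 m
P_hyd = ρgQH = 793.0·9.81·0.399·58.40 = 181.3 kW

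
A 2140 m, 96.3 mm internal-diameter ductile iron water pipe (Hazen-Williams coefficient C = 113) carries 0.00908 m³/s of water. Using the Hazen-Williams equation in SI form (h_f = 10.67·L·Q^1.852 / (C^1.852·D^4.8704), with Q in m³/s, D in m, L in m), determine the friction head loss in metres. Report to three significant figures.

h_f ≈ 53.1 m

h_f = 10.67·2140·0.00908^1.852 / (113^1.852·0.0963^4.8704) = 53.06 m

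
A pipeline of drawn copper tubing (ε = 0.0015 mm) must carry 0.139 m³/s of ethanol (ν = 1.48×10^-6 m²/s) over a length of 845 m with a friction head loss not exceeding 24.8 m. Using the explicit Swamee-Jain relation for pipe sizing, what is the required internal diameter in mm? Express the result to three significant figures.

D ≈ 238 mm

Swamee-Jain (Type III): D = 0.66·[ε^1.25·(LQ²/(gh_f))^4.75 + ν·Q^9.4·(L/(gh_f))^5.2]^0.04
LQ²/(gh_f) = 0.06711; L/(gh_f) = 3.473
Term 1 = ε^1.25·(…)^4.75 = 1.40×10^-13; Term 2 = ν·Q^9.4·(…)^5.2 = 8.44×10^-12
D = 0.66·(1.40×10^-13 + 8.44×10^-12)^0.04 = 0.2382 m = 238 mm
Check: V = 3.12 m/s, Re = 5.02×10^5, f = 0.01318, h_f = 23.2 m ≈ 24.8 m ✓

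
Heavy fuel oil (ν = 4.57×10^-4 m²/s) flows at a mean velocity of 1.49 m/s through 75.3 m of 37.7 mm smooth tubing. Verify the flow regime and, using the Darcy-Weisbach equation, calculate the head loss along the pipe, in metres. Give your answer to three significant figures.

h_f ≈ 118 m

Re = VD/ν = 1.49·0.03770/4.57×10^-4 = 123 → laminar (Re < 2300)
f = 64/Re = 0.5207
h_f = f(L/D)V²/(2g) = 0.5207·(75.3/0.03770)·1.49²/(2·9.81) = 117.7 m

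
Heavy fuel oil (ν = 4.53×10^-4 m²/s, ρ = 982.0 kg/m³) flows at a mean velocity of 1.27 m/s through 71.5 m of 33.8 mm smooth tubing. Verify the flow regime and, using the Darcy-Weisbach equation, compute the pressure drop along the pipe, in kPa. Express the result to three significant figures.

Δp ≈ 1130 kPa

Re = VD/ν = 1.27·0.03380/4.53×10^-4 = 94.8 → laminar (Re < 2300)
f = 64/Re = 0.6754
h_f = f(L/D)V²/(2g) = 0.6754·(71.5/0.03380)·1.27²/(2·9.81) = 117.5 m
Δp = ρg·h_f = 982.0·9.81·117.5 = 1131 kPa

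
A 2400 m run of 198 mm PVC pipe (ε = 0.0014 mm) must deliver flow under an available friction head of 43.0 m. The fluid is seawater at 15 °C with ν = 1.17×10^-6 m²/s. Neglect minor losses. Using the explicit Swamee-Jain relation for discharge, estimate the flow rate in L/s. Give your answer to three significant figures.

Q ≈ 68.8 L/s

Swamee-Jain (Type II): Q = -0.965·√(gD⁵h_f/L)·ln[ε/(3.7D) + √(3.17ν²L/(gD³h_f))]
√(gD⁵h_f/L) = √(9.81·0.198⁵·43.0/2400) = 0.007314
ε/(3.7D) = 1.91×10^-6; √(3.17ν²L/(gD³h_f)) = 5.64×10^-5
Q = -0.965·0.007314·ln(5.831×10^-5) = 0.06881 m³/s
Check: V = 2.23 m/s, Re = 3.78×10^5, f = 0.01387, h_f = 42.8 m ≈ 43.0 m ✓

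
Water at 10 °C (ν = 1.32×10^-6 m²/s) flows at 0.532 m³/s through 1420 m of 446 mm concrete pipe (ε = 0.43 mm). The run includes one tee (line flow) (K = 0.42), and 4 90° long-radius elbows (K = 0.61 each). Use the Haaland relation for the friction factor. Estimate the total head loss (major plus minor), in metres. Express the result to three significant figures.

H_L ≈ 38.8 m

V = 4Q/(πD²) = 3.405 m/s; V²/2g = 0.5910 m
Re = 1.15×10^6, ε/D = 9.64×10^-4 → f = 0.01974 (Haaland)
Major: h_f = f(L/D)·V²/2g = 0.01974·3184·0.5910 = 37.14 m
Minor: ΣK = 2.86; h_m = ΣK·V²/2g = 1.690 m
Total H_L = 37.14 + 1.690 = 38.83 m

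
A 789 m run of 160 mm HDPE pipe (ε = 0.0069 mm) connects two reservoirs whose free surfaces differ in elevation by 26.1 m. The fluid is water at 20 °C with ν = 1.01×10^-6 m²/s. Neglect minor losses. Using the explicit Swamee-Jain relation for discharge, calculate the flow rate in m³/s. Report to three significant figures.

Q ≈ 0.0546 m³/s

Swamee-Jain (Type II): Q = -0.965·√(gD⁵h_f/L)·ln[ε/(3.7D) + √(3.17ν²L/(gD³h_f))]
√(gD⁵h_f/L) = √(9.81·0.160⁵·26.1/789) = 0.005833
ε/(3.7D) = 1.17×10^-5; √(3.17ν²L/(gD³h_f)) = 4.93×10^-5
Q = -0.965·0.005833·ln(6.098×10^-5) = 0.05463 m³/s
Check: V = 2.72 m/s, Re = 4.30×10^5, f = 0.01405, h_f = 26.1 m ≈ 26.1 m ✓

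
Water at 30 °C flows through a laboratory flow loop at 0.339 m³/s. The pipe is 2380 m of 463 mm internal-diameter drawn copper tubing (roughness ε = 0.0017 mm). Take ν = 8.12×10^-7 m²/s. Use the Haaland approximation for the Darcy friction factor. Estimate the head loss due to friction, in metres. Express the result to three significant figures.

V = 4Q/(πD²) = 4·0.339/(π·0.463²) = 2.013 m/s
Re = VD/ν = 2.013·0.463/8.12×10^-7 = 1.15×10^6 → turbulent
ε/D = 0.0017/463 = 3.67×10^-6
Haaland: f = 0.01139
h_f = f(L/D)V²/(2g) = 0.01139·(2380/0.463)·2.013²/(2·9.81) = 12.10 m

h_f ≈ 12.1 m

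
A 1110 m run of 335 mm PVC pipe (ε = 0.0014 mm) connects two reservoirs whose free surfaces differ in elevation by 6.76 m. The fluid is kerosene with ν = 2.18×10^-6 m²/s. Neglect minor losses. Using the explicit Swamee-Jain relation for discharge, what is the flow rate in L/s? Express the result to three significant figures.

Swamee-Jain (Type II): Q = -0.965·√(gD⁵h_f/L)·ln[ε/(3.7D) + √(3.17ν²L/(gD³h_f))]
√(gD⁵h_f/L) = √(9.81·0.335⁵·6.76/1110) = 0.01588
ε/(3.7D) = 1.13×10^-6; √(3.17ν²L/(gD³h_f)) = 8.19×10^-5
Q = -0.965·0.01588·ln(8.303×10^-5) = 0.1440 m³/s
Check: V = 1.63 m/s, Re = 2.51×10^5, f = 0.01491, h_f = 6.72 m ≈ 6.76 m ✓

Q ≈ 144 L/s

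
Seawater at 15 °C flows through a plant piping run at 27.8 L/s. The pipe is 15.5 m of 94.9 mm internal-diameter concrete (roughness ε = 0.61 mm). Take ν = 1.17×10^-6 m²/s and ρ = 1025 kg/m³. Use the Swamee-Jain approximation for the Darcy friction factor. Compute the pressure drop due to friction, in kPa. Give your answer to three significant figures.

Δp ≈ 42.9 kPa

V = 4Q/(πD²) = 4·0.0278/(π·0.0949²) = 3.930 m/s
Re = VD/ν = 3.930·0.0949/1.17×10^-6 = 3.19×10^5 → turbulent
ε/D = 0.61/94.9 = 0.00643
Swamee-Jain: f = 0.03319
h_f = f(L/D)V²/(2g) = 0.03319·(15.5/0.0949)·3.930²/(2·9.81) = 4.268 m
Δp = ρg·h_f = 1025·9.81·4.268 = 42.92 kPa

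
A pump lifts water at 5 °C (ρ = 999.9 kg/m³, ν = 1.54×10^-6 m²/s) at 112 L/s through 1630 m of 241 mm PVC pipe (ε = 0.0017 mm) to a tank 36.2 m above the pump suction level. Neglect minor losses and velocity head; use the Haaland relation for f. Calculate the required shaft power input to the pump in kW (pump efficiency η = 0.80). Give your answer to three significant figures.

V = 4Q/(πD²) = 2.455 m/s; Re = 3.84×10^5; ε/D = 7.05×10^-6; f = 0.01377
h_f = f(L/D)V²/2g = 28.61 m
Total head H = z + h_f = 36.2 + 28.61 = 64.81 m
P_hyd = ρgQH = 999.9·9.81·0.112·64.81 = 71.20 kW
P_shaft = P_hyd/η = 71.20/0.80 = 89.00 kW

P_shaft ≈ 89.0 kW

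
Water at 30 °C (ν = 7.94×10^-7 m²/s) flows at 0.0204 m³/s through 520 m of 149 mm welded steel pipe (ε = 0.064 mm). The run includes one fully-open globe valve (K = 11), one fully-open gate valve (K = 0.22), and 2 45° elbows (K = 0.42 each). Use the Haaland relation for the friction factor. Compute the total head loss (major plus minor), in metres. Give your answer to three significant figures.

V = 4Q/(πD²) = 1.170 m/s; V²/2g = 0.06976 m
Re = 2.20×10^5, ε/D = 4.30×10^-4 → f = 0.01810 (Haaland)
Major: h_f = f(L/D)·V²/2g = 0.01810·3490·0.06976 = 4.407 m
Minor: ΣK = 12.1; h_m = ΣK·V²/2g = 0.8414 m
Total H_L = 4.407 + 0.8414 = 5.249 m

H_L ≈ 5.25 m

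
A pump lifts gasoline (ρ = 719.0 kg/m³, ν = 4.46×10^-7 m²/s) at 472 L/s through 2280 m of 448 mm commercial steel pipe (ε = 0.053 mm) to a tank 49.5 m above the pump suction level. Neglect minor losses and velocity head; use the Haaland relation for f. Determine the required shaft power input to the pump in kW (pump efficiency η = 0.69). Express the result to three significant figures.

V = 4Q/(πD²) = 2.994 m/s; Re = 3.01×10^6; ε/D = 1.18×10^-4; f = 0.01284
h_f = f(L/D)V²/2g = 29.87 m
Total head H = z + h_f = 49.5 + 29.87 = 79.37 m
P_hyd = ρgQH = 719.0·9.81·0.472·79.37 = 264.2 kW
P_shaft = P_hyd/η = 264.2/0.69 = 383.0 kW

P_shaft ≈ 383 kW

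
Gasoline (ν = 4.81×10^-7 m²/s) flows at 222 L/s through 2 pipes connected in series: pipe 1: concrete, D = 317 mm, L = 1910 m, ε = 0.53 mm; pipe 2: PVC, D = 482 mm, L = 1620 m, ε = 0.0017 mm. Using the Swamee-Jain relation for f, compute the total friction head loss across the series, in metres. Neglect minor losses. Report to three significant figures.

Pipe 1: V = 2.813 m/s, Re = 1.85×10^6, ε/D = 0.00167, f = 0.02251, h_1 = f(L/D)V²/2g = 54.69 m
Pipe 2: V = 1.217 m/s, Re = 1.22×10^6, ε/D = 3.53×10^-6, f = 0.01133, h_2 = f(L/D)V²/2g = 2.873 m
Series → Q common, losses add: H = Σh = 57.57 m

H ≈ 57.6 m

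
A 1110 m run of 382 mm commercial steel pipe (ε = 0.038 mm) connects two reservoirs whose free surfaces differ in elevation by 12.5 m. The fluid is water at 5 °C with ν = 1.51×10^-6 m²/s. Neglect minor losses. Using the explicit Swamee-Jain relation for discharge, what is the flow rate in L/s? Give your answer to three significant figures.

Swamee-Jain (Type II): Q = -0.965·√(gD⁵h_f/L)·ln[ε/(3.7D) + √(3.17ν²L/(gD³h_f))]
√(gD⁵h_f/L) = √(9.81·0.382⁵·12.5/1110) = 0.02998
ε/(3.7D) = 2.69×10^-5; √(3.17ν²L/(gD³h_f)) = 3.43×10^-5
Q = -0.965·0.02998·ln(6.115×10^-5) = 0.2807 m³/s
Check: V = 2.45 m/s, Re = 6.20×10^5, f = 0.01412, h_f = 12.5 m ≈ 12.5 m ✓

Q ≈ 281 L/s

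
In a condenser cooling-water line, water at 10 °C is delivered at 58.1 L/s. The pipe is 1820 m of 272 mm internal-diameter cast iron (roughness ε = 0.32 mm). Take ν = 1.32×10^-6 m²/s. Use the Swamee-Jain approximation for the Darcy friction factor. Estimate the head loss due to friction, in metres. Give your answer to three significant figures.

V = 4Q/(πD²) = 4·0.0581/(π·0.272²) = 0.9999 m/s
Re = VD/ν = 0.9999·0.272/1.32×10^-6 = 2.06×10^5 → turbulent
ε/D = 0.32/272 = 0.00118
Swamee-Jain: f = 0.02183
h_f = f(L/D)V²/(2g) = 0.02183·(1820/0.272)·0.9999²/(2·9.81) = 7.442 m

h_f ≈ 7.44 m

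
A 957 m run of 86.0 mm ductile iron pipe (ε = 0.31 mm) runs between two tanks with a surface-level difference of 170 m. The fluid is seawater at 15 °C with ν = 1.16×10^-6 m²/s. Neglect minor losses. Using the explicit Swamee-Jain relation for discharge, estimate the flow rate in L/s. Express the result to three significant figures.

Swamee-Jain (Type II): Q = -0.965·√(gD⁵h_f/L)·ln[ε/(3.7D) + √(3.17ν²L/(gD³h_f))]
√(gD⁵h_f/L) = √(9.81·0.0860⁵·170/957) = 0.002863
ε/(3.7D) = 9.74×10^-4; √(3.17ν²L/(gD³h_f)) = 6.20×10^-5
Q = -0.965·0.002863·ln(0.001036) = 0.01899 m³/s
Check: V = 3.27 m/s, Re = 2.42×10^5, f = 0.02822, h_f = 171 m ≈ 170 m ✓

Q ≈ 19.0 L/s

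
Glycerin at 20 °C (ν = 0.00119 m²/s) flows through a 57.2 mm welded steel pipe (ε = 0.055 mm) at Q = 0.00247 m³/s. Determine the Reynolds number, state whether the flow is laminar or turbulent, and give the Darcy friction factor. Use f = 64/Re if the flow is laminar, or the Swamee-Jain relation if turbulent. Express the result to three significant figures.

V = 4Q/(πD²) = 0.9612 m/s
Re = VD/ν = 0.9612·0.0572/0.00119 = 46.2
Re < 2300 → laminar → f = 64/Re = 1.385

Re ≈ 46.2; laminar; f = 64/Re ≈ 1.39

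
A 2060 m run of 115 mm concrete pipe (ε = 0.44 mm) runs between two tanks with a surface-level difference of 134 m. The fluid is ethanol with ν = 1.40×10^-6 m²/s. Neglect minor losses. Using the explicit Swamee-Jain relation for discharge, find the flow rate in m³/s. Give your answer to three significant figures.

Q ≈ 0.0235 m³/s

Swamee-Jain (Type II): Q = -0.965·√(gD⁵h_f/L)·ln[ε/(3.7D) + √(3.17ν²L/(gD³h_f))]
√(gD⁵h_f/L) = √(9.81·0.115⁵·134/2060) = 0.003583
ε/(3.7D) = 0.00103; √(3.17ν²L/(gD³h_f)) = 8.00×10^-5
Q = -0.965·0.003583·ln(0.001114) = 0.02351 m³/s
Check: V = 2.26 m/s, Re = 1.86×10^5, f = 0.02885, h_f = 135 m ≈ 134 m ✓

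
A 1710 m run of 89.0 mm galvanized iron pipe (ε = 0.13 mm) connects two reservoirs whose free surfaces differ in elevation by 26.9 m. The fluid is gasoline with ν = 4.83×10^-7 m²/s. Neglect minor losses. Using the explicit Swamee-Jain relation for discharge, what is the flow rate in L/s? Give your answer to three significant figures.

Swamee-Jain (Type II): Q = -0.965·√(gD⁵h_f/L)·ln[ε/(3.7D) + √(3.17ν²L/(gD³h_f))]
√(gD⁵h_f/L) = √(9.81·0.0890⁵·26.9/1710) = 9.283×10^-4
ε/(3.7D) = 3.95×10^-4; √(3.17ν²L/(gD³h_f)) = 8.24×10^-5
Q = -0.965·9.283×10^-4·ln(4.772×10^-4) = 0.006851 m³/s
Check: V = 1.10 m/s, Re = 2.03×10^5, f = 0.02283, h_f = 27.1 m ≈ 26.9 m ✓

Q ≈ 6.85 L/s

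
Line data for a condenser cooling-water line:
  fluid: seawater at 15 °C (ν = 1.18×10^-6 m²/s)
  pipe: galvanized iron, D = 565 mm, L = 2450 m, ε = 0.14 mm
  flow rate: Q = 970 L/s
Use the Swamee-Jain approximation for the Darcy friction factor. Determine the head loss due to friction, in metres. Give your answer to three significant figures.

h_f ≈ 49.3 m

V = 4Q/(πD²) = 4·0.970/(π·0.565²) = 3.869 m/s
Re = VD/ν = 3.869·0.565/1.18×10^-6 = 1.85×10^6 → turbulent
ε/D = 0.14/565 = 2.48×10^-4
Swamee-Jain: f = 0.01490
h_f = f(L/D)V²/(2g) = 0.01490·(2450/0.565)·3.869²/(2·9.81) = 49.29 m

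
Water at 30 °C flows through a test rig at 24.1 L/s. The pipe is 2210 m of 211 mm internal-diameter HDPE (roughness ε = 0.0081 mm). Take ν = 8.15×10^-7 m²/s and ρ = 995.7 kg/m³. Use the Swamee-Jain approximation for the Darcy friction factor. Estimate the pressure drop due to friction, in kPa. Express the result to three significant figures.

V = 4Q/(πD²) = 4·0.0241/(π·0.211²) = 0.6892 m/s
Re = VD/ν = 0.6892·0.211/8.15×10^-7 = 1.78×10^5 → turbulent
ε/D = 0.0081/211 = 3.84×10^-5
Swamee-Jain: f = 0.01621
h_f = f(L/D)V²/(2g) = 0.01621·(2210/0.211)·0.6892²/(2·9.81) = 4.110 m
Δp = ρg·h_f = 995.7·9.81·4.110 = 40.15 kPa

Δp ≈ 40.1 kPa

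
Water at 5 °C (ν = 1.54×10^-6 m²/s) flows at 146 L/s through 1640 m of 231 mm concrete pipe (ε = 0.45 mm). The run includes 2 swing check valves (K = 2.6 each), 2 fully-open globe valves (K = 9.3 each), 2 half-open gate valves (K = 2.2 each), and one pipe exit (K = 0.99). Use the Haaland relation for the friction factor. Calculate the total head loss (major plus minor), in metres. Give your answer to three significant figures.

V = 4Q/(πD²) = 3.484 m/s; V²/2g = 0.6186 m
Re = 5.23×10^5, ε/D = 0.00195 → f = 0.02362 (Haaland)
Major: h_f = f(L/D)·V²/2g = 0.02362·7100·0.6186 = 103.7 m
Minor: ΣK = 29.2; h_m = ΣK·V²/2g = 18.06 m
Total H_L = 103.7 + 18.06 = 121.8 m

H_L ≈ 122 m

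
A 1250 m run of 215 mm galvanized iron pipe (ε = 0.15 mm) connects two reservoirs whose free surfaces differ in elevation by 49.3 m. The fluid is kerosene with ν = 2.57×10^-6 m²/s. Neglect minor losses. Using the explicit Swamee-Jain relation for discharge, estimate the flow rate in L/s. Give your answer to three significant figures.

Swamee-Jain (Type II): Q = -0.965·√(gD⁵h_f/L)·ln[ε/(3.7D) + √(3.17ν²L/(gD³h_f))]
√(gD⁵h_f/L) = √(9.81·0.215⁵·49.3/1250) = 0.01333
ε/(3.7D) = 1.89×10^-4; √(3.17ν²L/(gD³h_f)) = 7.38×10^-5
Q = -0.965·0.01333·ln(2.624×10^-4) = 0.1061 m³/s
Check: V = 2.92 m/s, Re = 2.44×10^5, f = 0.01963, h_f = 49.7 m ≈ 49.3 m ✓

Q ≈ 106 L/s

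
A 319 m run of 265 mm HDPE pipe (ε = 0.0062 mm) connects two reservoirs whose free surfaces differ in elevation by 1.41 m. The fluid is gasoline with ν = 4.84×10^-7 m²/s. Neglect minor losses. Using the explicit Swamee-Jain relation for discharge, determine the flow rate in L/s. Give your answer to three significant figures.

Swamee-Jain (Type II): Q = -0.965·√(gD⁵h_f/L)·ln[ε/(3.7D) + √(3.17ν²L/(gD³h_f))]
√(gD⁵h_f/L) = √(9.81·0.265⁵·1.41/319) = 0.007528
ε/(3.7D) = 6.32×10^-6; √(3.17ν²L/(gD³h_f)) = 3.03×10^-5
Q = -0.965·0.007528·ln(3.666×10^-5) = 0.07420 m³/s
Check: V = 1.35 m/s, Re = 7.37×10^5, f = 0.01269, h_f = 1.41 m ≈ 1.41 m ✓

Q ≈ 74.2 L/s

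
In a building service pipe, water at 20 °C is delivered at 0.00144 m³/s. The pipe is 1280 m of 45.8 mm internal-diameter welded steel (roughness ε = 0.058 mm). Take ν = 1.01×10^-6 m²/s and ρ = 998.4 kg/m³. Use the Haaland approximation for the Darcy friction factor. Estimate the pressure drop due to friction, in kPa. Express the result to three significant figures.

V = 4Q/(πD²) = 4·0.00144/(π·0.0458²) = 0.8741 m/s
Re = VD/ν = 0.8741·0.0458/1.01×10^-6 = 3.96×10^4 → turbulent
ε/D = 0.058/45.8 = 0.00127
Haaland: f = 0.02520
h_f = f(L/D)V²/(2g) = 0.02520·(1280/0.0458)·0.8741²/(2·9.81) = 27.42 m
Δp = ρg·h_f = 998.4·9.81·27.42 = 268.6 kPa

Δp ≈ 269 kPa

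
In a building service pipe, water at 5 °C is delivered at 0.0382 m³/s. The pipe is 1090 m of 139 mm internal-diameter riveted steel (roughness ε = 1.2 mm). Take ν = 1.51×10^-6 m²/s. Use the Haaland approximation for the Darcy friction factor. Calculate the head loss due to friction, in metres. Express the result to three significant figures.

h_f ≈ 92.3 m

V = 4Q/(πD²) = 4·0.0382/(π·0.139²) = 2.517 m/s
Re = VD/ν = 2.517·0.139/1.51×10^-6 = 2.32×10^5 → turbulent
ε/D = 1.2/139 = 0.00863
Haaland: f = 0.03643
h_f = f(L/D)V²/(2g) = 0.03643·(1090/0.139)·2.517²/(2·9.81) = 92.26 m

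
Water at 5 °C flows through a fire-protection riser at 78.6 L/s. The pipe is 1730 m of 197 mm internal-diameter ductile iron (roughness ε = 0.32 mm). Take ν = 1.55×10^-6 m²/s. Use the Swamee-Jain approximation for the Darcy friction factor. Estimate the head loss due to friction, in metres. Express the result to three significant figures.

h_f ≈ 68.3 m

V = 4Q/(πD²) = 4·0.0786/(π·0.197²) = 2.579 m/s
Re = VD/ν = 2.579·0.197/1.55×10^-6 = 3.28×10^5 → turbulent
ε/D = 0.32/197 = 0.00162
Swamee-Jain: f = 0.02296
h_f = f(L/D)V²/(2g) = 0.02296·(1730/0.197)·2.579²/(2·9.81) = 68.33 m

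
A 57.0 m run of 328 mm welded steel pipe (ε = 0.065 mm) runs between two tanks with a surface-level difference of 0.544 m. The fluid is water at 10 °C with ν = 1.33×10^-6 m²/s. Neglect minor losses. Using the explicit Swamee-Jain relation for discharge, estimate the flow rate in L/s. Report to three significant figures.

Q ≈ 169 L/s

Swamee-Jain (Type II): Q = -0.965·√(gD⁵h_f/L)·ln[ε/(3.7D) + √(3.17ν²L/(gD³h_f))]
√(gD⁵h_f/L) = √(9.81·0.328⁵·0.544/57.0) = 0.01885
ε/(3.7D) = 5.36×10^-5; √(3.17ν²L/(gD³h_f)) = 4.12×10^-5
Q = -0.965·0.01885·ln(9.476×10^-5) = 0.1685 m³/s
Check: V = 1.99 m/s, Re = 4.92×10^5, f = 0.01552, h_f = 0.547 m ≈ 0.544 m ✓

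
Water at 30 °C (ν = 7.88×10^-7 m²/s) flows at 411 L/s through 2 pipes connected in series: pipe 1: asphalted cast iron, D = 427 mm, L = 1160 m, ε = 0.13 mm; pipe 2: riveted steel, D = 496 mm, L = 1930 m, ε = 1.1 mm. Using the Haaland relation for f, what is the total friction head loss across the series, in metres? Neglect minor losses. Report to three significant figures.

Pipe 1: V = 2.870 m/s, Re = 1.56×10^6, ε/D = 3.04×10^-4, f = 0.01543, h_1 = f(L/D)V²/2g = 17.60 m
Pipe 2: V = 2.127 m/s, Re = 1.34×10^6, ε/D = 0.00222, f = 0.02424, h_2 = f(L/D)V²/2g = 21.75 m
Series → Q common, losses add: H = Σh = 39.35 m

H ≈ 39.3 m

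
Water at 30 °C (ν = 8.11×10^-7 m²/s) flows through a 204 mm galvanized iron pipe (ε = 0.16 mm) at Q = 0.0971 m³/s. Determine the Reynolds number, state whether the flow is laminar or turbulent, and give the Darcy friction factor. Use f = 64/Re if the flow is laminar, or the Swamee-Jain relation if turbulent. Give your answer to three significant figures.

Re ≈ 7.47×10^5; turbulent; f ≈ 0.0191

V = 4Q/(πD²) = 2.971 m/s
Re = VD/ν = 2.971·0.204/8.11×10^-7 = 7.47×10^5
Re > 4000 → turbulent; ε/D = 7.84×10^-4
Swamee-Jain: f = 0.01911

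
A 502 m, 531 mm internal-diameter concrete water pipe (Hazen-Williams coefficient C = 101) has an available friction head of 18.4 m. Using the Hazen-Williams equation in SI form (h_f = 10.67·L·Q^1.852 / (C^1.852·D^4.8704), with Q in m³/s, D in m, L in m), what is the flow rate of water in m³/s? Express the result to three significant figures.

Rearranging: Q = [h_f·C^1.852·D^4.8704 / (10.67·L)]^(1/1.852)
Q = [18.4·101^1.852·0.531^4.8704 / (10.67·502)]^0.540 = 0.8931 m³/s

Q ≈ 0.893 m³/s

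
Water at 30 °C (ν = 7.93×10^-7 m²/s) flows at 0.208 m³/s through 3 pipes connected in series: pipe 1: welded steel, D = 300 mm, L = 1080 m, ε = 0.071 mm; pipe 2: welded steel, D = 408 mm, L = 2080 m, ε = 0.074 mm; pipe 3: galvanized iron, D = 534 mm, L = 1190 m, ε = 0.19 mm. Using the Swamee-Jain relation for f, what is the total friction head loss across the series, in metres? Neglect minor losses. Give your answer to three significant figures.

H ≈ 35.3 m

Pipe 1: V = 2.943 m/s, Re = 1.11×10^6, ε/D = 2.37×10^-4, f = 0.01508, h_1 = f(L/D)V²/2g = 23.95 m
Pipe 2: V = 1.591 m/s, Re = 8.19×10^5, ε/D = 1.81×10^-4, f = 0.01475, h_2 = f(L/D)V²/2g = 9.700 m
Pipe 3: V = 0.9287 m/s, Re = 6.25×10^5, ε/D = 3.56×10^-4, f = 0.01658, h_3 = f(L/D)V²/2g = 1.625 m
Series → Q common, losses add: H = Σh = 35.28 m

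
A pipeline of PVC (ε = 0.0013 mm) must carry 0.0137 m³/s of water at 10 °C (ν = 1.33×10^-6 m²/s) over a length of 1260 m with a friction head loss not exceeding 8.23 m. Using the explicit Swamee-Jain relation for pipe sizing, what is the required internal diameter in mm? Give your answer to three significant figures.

Swamee-Jain (Type III): D = 0.66·[ε^1.25·(LQ²/(gh_f))^4.75 + ν·Q^9.4·(L/(gh_f))^5.2]^0.04
LQ²/(gh_f) = 0.002929; L/(gh_f) = 15.61
Term 1 = ε^1.25·(…)^4.75 = 4.07×10^-20; Term 2 = ν·Q^9.4·(…)^5.2 = 6.52×10^-18
D = 0.66·(4.07×10^-20 + 6.52×10^-18)^0.04 = 0.1356 m = 136 mm
Check: V = 0.949 m/s, Re = 9.67×10^4, f = 0.01805, h_f = 7.69 m ≈ 8.23 m ✓

D ≈ 136 mm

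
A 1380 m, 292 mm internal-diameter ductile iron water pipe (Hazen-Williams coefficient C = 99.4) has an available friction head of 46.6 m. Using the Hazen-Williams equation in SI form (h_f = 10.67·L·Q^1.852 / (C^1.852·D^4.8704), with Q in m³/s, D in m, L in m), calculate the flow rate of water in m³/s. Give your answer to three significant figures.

Rearranging: Q = [h_f·C^1.852·D^4.8704 / (10.67·L)]^(1/1.852)
Q = [46.6·99.4^1.852·0.292^4.8704 / (10.67·1380)]^0.540 = 0.1745 m³/s

Q ≈ 0.174 m³/s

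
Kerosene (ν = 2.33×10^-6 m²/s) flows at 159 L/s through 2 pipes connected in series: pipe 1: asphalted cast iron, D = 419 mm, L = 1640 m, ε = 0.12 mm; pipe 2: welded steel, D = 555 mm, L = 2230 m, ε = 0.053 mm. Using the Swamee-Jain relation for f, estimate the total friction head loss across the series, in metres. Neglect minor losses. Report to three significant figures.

Pipe 1: V = 1.153 m/s, Re = 2.07×10^5, ε/D = 2.86×10^-4, f = 0.01763, h_1 = f(L/D)V²/2g = 4.677 m
Pipe 2: V = 0.6572 m/s, Re = 1.57×10^5, ε/D = 9.55×10^-5, f = 0.01702, h_2 = f(L/D)V²/2g = 1.506 m
Series → Q common, losses add: H = Σh = 6.183 m

H ≈ 6.18 m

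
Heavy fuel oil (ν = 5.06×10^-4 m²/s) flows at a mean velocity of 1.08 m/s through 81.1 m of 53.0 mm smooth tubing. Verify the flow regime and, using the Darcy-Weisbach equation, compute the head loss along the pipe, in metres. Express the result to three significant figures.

Re = VD/ν = 1.08·0.05300/5.06×10^-4 = 113 → laminar (Re < 2300)
f = 64/Re = 0.5658
h_f = f(L/D)V²/(2g) = 0.5658·(81.1/0.05300)·1.08²/(2·9.81) = 51.47 m

h_f ≈ 51.5 m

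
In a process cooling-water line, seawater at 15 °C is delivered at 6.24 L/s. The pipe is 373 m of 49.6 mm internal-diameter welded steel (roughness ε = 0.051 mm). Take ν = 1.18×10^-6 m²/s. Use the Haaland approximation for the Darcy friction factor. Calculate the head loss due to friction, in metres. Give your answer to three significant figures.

h_f ≈ 86.1 m

V = 4Q/(πD²) = 4·0.00624/(π·0.0496²) = 3.229 m/s
Re = VD/ν = 3.229·0.0496/1.18×10^-6 = 1.36×10^5 → turbulent
ε/D = 0.051/49.6 = 0.00103
Haaland: f = 0.02153
h_f = f(L/D)V²/(2g) = 0.02153·(373/0.0496)·3.229²/(2·9.81) = 86.08 m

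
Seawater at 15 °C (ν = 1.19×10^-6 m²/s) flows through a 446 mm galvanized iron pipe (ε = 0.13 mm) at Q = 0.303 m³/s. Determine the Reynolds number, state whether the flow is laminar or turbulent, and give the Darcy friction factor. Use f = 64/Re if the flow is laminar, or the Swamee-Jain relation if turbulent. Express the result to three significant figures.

Re ≈ 7.27×10^5; turbulent; f ≈ 0.0159

V = 4Q/(πD²) = 1.939 m/s
Re = VD/ν = 1.939·0.446/1.19×10^-6 = 7.27×10^5
Re > 4000 → turbulent; ε/D = 2.91×10^-4
Swamee-Jain: f = 0.01593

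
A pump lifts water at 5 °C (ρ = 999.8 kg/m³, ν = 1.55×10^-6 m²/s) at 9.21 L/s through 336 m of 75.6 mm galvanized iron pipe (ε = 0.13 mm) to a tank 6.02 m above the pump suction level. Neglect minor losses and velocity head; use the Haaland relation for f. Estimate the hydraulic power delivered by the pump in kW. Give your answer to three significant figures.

P_hyd ≈ 2.63 kW

V = 4Q/(πD²) = 2.052 m/s; Re = 1.00×10^5; ε/D = 0.00172; f = 0.02421
h_f = f(L/D)V²/2g = 23.09 m
Total head H = z + h_f = 6.02 + 23.09 = 29.11 m
P_hyd = ρgQH = 999.8·9.81·0.00921·29.11 = 2.629 kW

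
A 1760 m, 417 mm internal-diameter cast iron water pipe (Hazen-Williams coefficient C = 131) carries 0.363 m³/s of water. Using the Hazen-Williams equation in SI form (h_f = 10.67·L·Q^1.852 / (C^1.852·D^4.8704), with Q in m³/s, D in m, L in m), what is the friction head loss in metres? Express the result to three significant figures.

h_f = 10.67·1760·0.363^1.852 / (131^1.852·0.417^4.8704) = 24.41 m

h_f ≈ 24.4 m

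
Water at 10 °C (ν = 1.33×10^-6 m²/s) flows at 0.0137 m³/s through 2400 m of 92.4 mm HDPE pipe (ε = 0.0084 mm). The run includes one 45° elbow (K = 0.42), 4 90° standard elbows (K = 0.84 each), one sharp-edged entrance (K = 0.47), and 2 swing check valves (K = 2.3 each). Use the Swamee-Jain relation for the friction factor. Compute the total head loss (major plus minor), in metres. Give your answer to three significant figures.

V = 4Q/(πD²) = 2.043 m/s; V²/2g = 0.2128 m
Re = 1.42×10^5, ε/D = 9.09×10^-5 → f = 0.01728 (Swamee-Jain)
Major: h_f = f(L/D)·V²/2g = 0.01728·25974·0.2128 = 95.47 m
Minor: ΣK = 8.85; h_m = ΣK·V²/2g = 1.883 m
Total H_L = 95.47 + 1.883 = 97.35 m

H_L ≈ 97.4 m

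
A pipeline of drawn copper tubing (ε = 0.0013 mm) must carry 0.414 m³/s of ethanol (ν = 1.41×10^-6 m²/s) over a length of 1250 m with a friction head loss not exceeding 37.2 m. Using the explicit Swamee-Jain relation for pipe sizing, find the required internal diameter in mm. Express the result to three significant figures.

Swamee-Jain (Type III): D = 0.66·[ε^1.25·(LQ²/(gh_f))^4.75 + ν·Q^9.4·(L/(gh_f))^5.2]^0.04
LQ²/(gh_f) = 0.5871; L/(gh_f) = 3.425
Term 1 = ε^1.25·(…)^4.75 = 3.50×10^-9; Term 2 = ν·Q^9.4·(…)^5.2 = 2.14×10^-7
D = 0.66·(3.50×10^-9 + 2.14×10^-7)^0.04 = 0.3573 m = 357 mm
Check: V = 4.13 m/s, Re = 1.05×10^6, f = 0.01161, h_f = 35.3 m ≈ 37.2 m ✓

D ≈ 357 mm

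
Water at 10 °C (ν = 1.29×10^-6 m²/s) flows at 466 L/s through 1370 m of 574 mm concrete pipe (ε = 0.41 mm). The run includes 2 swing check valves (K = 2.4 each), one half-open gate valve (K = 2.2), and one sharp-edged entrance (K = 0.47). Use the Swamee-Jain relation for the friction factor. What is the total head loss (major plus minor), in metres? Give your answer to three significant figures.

V = 4Q/(πD²) = 1.801 m/s; V²/2g = 0.1653 m
Re = 8.01×10^5, ε/D = 7.14×10^-4 → f = 0.01871 (Swamee-Jain)
Major: h_f = f(L/D)·V²/2g = 0.01871·2387·0.1653 = 7.380 m
Minor: ΣK = 7.47; h_m = ΣK·V²/2g = 1.235 m
Total H_L = 7.380 + 1.235 = 8.615 m

H_L ≈ 8.61 m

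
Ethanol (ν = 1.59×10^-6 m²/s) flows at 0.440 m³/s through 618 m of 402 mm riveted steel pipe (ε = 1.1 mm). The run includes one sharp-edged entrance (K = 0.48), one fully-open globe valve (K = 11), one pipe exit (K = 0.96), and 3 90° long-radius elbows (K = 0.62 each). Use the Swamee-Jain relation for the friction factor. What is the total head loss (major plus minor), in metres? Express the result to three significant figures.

V = 4Q/(πD²) = 3.467 m/s; V²/2g = 0.6125 m
Re = 8.76×10^5, ε/D = 0.00274 → f = 0.02575 (Swamee-Jain)
Major: h_f = f(L/D)·V²/2g = 0.02575·1537·0.6125 = 24.24 m
Minor: ΣK = 14.3; h_m = ΣK·V²/2g = 8.759 m
Total H_L = 24.24 + 8.759 = 33.00 m

H_L ≈ 33.0 m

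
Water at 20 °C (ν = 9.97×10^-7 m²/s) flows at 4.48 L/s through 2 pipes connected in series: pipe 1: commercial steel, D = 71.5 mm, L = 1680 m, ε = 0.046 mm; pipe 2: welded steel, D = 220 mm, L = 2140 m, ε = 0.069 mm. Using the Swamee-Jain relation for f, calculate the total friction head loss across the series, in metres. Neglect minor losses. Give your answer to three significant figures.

Pipe 1: V = 1.116 m/s, Re = 8.00×10^4, ε/D = 6.43×10^-4, f = 0.02159, h_1 = f(L/D)V²/2g = 32.19 m
Pipe 2: V = 0.1179 m/s, Re = 2.60×10^4, ε/D = 3.14×10^-4, f = 0.02507, h_2 = f(L/D)V²/2g = 0.1726 m
Series → Q common, losses add: H = Σh = 32.37 m

H ≈ 32.4 m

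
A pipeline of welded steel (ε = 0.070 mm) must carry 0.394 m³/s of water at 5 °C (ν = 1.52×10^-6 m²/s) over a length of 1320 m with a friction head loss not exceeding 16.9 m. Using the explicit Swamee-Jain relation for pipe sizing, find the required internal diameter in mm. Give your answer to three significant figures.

D ≈ 435 mm

Swamee-Jain (Type III): D = 0.66·[ε^1.25·(LQ²/(gh_f))^4.75 + ν·Q^9.4·(L/(gh_f))^5.2]^0.04
LQ²/(gh_f) = 1.236; L/(gh_f) = 7.962
Term 1 = ε^1.25·(…)^4.75 = 1.75×10^-5; Term 2 = ν·Q^9.4·(…)^5.2 = 1.16×10^-5
D = 0.66·(1.75×10^-5 + 1.16×10^-5)^0.04 = 0.4346 m = 435 mm
Check: V = 2.66 m/s, Re = 7.59×10^5, f = 0.01460, h_f = 15.9 m ≈ 16.9 m ✓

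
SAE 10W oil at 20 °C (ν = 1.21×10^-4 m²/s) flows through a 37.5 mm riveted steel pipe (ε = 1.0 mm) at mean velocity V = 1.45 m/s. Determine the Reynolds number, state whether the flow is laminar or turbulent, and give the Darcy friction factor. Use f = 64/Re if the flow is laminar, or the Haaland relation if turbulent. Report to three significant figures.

Re ≈ 449; laminar; f = 64/Re ≈ 0.142

Re = VD/ν = 1.450·0.0375/1.21×10^-4 = 449
Re < 2300 → laminar → f = 64/Re = 0.1424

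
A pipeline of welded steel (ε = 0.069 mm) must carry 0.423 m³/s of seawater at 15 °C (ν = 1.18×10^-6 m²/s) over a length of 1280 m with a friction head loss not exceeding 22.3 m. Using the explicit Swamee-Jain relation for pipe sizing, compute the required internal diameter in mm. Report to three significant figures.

D ≈ 419 mm

Swamee-Jain (Type III): D = 0.66·[ε^1.25·(LQ²/(gh_f))^4.75 + ν·Q^9.4·(L/(gh_f))^5.2]^0.04
LQ²/(gh_f) = 1.047; L/(gh_f) = 5.851
Term 1 = ε^1.25·(…)^4.75 = 7.82×10^-6; Term 2 = ν·Q^9.4·(…)^5.2 = 3.54×10^-6
D = 0.66·(7.82×10^-6 + 3.54×10^-6)^0.04 = 0.4186 m = 419 mm
Check: V = 3.07 m/s, Re = 1.09×10^6, f = 0.01429, h_f = 21.1 m ≈ 22.3 m ✓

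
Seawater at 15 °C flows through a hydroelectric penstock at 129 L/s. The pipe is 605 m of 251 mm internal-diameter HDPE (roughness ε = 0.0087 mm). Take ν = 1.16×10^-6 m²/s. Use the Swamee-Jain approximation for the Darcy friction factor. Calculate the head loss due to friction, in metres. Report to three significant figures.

h_f ≈ 11.2 m

V = 4Q/(πD²) = 4·0.129/(π·0.251²) = 2.607 m/s
Re = VD/ν = 2.607·0.251/1.16×10^-6 = 5.64×10^5 → turbulent
ε/D = 0.0087/251 = 3.47×10^-5
Swamee-Jain: f = 0.01338
h_f = f(L/D)V²/(2g) = 0.01338·(605/0.251)·2.607²/(2·9.81) = 11.17 m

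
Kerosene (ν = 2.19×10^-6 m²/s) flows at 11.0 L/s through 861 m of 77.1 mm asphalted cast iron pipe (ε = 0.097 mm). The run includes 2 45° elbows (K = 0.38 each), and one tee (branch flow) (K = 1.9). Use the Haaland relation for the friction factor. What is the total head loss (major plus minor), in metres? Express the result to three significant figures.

H_L ≈ 74.0 m

V = 4Q/(πD²) = 2.356 m/s; V²/2g = 0.2829 m
Re = 8.29×10^4, ε/D = 0.00126 → f = 0.02318 (Haaland)
Major: h_f = f(L/D)·V²/2g = 0.02318·11167·0.2829 = 73.24 m
Minor: ΣK = 2.66; h_m = ΣK·V²/2g = 0.7526 m
Total H_L = 73.24 + 0.7526 = 74.00 m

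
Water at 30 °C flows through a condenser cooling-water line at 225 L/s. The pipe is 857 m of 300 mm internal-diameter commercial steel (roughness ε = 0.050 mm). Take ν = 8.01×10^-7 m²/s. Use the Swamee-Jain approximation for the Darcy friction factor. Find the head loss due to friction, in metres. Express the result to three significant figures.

V = 4Q/(πD²) = 4·0.225/(π·0.300²) = 3.183 m/s
Re = VD/ν = 3.183·0.300/8.01×10^-7 = 1.19×10^6 → turbulent
ε/D = 0.050/300 = 1.67×10^-4
Swamee-Jain: f = 0.01424
h_f = f(L/D)V²/(2g) = 0.01424·(857/0.300)·3.183²/(2·9.81) = 21.01 m

h_f ≈ 21.0 m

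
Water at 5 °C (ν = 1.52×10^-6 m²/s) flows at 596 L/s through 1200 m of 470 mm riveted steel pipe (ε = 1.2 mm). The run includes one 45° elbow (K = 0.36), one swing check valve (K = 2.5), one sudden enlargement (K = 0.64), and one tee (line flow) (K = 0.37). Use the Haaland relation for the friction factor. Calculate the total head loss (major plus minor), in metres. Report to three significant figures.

H_L ≈ 41.0 m

V = 4Q/(πD²) = 3.435 m/s; V²/2g = 0.6015 m
Re = 1.06×10^6, ε/D = 0.00255 → f = 0.02520 (Haaland)
Major: h_f = f(L/D)·V²/2g = 0.02520·2553·0.6015 = 38.70 m
Minor: ΣK = 3.87; h_m = ΣK·V²/2g = 2.328 m
Total H_L = 38.70 + 2.328 = 41.02 m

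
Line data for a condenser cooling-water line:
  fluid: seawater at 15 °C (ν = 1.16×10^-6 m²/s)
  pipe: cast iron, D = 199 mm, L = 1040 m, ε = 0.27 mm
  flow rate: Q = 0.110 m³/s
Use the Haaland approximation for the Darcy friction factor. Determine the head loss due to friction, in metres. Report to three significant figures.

h_f ≈ 71.9 m

V = 4Q/(πD²) = 4·0.110/(π·0.199²) = 3.537 m/s
Re = VD/ν = 3.537·0.199/1.16×10^-6 = 6.07×10^5 → turbulent
ε/D = 0.27/199 = 0.00136
Haaland: f = 0.02157
h_f = f(L/D)V²/(2g) = 0.02157·(1040/0.199)·3.537²/(2·9.81) = 71.87 m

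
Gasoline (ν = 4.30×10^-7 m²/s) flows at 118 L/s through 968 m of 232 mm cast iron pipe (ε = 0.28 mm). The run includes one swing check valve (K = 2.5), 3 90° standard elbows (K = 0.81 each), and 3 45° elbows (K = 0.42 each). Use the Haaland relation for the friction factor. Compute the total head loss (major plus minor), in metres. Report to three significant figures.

V = 4Q/(πD²) = 2.791 m/s; V²/2g = 0.3971 m
Re = 1.51×10^6, ε/D = 0.00121 → f = 0.02076 (Haaland)
Major: h_f = f(L/D)·V²/2g = 0.02076·4172·0.3971 = 34.40 m
Minor: ΣK = 6.19; h_m = ΣK·V²/2g = 2.458 m
Total H_L = 34.40 + 2.458 = 36.86 m

H_L ≈ 36.9 m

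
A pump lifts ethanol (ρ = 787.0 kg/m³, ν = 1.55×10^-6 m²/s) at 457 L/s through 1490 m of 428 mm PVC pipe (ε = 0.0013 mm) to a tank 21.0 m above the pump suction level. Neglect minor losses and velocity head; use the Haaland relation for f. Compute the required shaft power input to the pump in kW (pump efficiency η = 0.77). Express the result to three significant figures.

V = 4Q/(πD²) = 3.176 m/s; Re = 8.77×10^5; ε/D = 3.04×10^-6; f = 0.01189
h_f = f(L/D)V²/2g = 21.29 m
Total head H = z + h_f = 21.0 + 21.29 = 42.29 m
P_hyd = ρgQH = 787.0·9.81·0.457·42.29 = 149.2 kW
P_shaft = P_hyd/η = 149.2/0.77 = 193.8 kW

P_shaft ≈ 194 kW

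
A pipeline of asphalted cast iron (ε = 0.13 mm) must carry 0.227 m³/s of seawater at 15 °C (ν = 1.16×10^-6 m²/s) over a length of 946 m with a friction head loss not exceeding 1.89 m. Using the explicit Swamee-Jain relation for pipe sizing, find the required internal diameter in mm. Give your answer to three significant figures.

D ≈ 516 mm

Swamee-Jain (Type III): D = 0.66·[ε^1.25·(LQ²/(gh_f))^4.75 + ν·Q^9.4·(L/(gh_f))^5.2]^0.04
LQ²/(gh_f) = 2.629; L/(gh_f) = 51.02
Term 1 = ε^1.25·(…)^4.75 = 0.00137; Term 2 = ν·Q^9.4·(…)^5.2 = 7.79×10^-4
D = 0.66·(0.00137 + 7.79×10^-4)^0.04 = 0.5162 m = 516 mm
Check: V = 1.08 m/s, Re = 4.83×10^5, f = 0.01602, h_f = 1.76 m ≈ 1.89 m ✓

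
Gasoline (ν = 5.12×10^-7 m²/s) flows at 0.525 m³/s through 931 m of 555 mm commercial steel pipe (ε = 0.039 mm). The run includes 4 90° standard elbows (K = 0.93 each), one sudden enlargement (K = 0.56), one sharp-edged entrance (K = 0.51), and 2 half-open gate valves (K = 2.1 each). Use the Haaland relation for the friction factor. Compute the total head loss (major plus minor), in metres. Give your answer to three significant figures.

V = 4Q/(πD²) = 2.170 m/s; V²/2g = 0.2400 m
Re = 2.35×10^6, ε/D = 7.03×10^-5 → f = 0.01205 (Haaland)
Major: h_f = f(L/D)·V²/2g = 0.01205·1677·0.2400 = 4.851 m
Minor: ΣK = 8.99; h_m = ΣK·V²/2g = 2.158 m
Total H_L = 4.851 + 2.158 = 7.009 m

H_L ≈ 7.01 m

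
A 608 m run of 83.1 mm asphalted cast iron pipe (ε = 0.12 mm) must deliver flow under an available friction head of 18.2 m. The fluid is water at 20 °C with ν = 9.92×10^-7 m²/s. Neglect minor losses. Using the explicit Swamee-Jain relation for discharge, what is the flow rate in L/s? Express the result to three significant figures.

Swamee-Jain (Type II): Q = -0.965·√(gD⁵h_f/L)·ln[ε/(3.7D) + √(3.17ν²L/(gD³h_f))]
√(gD⁵h_f/L) = √(9.81·0.0831⁵·18.2/608) = 0.001079
ε/(3.7D) = 3.90×10^-4; √(3.17ν²L/(gD³h_f)) = 1.36×10^-4
Q = -0.965·0.001079·ln(5.263×10^-4) = 0.007859 m³/s
Check: V = 1.45 m/s, Re = 1.21×10^5, f = 0.02345, h_f = 18.4 m ≈ 18.2 m ✓

Q ≈ 7.86 L/s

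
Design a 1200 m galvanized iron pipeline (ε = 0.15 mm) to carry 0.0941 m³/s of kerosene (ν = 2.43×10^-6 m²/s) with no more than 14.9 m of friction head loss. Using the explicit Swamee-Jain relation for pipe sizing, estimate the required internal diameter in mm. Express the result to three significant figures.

D ≈ 262 mm

Swamee-Jain (Type III): D = 0.66·[ε^1.25·(LQ²/(gh_f))^4.75 + ν·Q^9.4·(L/(gh_f))^5.2]^0.04
LQ²/(gh_f) = 0.07270; L/(gh_f) = 8.210
Term 1 = ε^1.25·(…)^4.75 = 6.49×10^-11; Term 2 = ν·Q^9.4·(…)^5.2 = 3.10×10^-11
D = 0.66·(6.49×10^-11 + 3.10×10^-11)^0.04 = 0.2623 m = 262 mm
Check: V = 1.74 m/s, Re = 1.88×10^5, f = 0.01940, h_f = 13.7 m ≈ 14.9 m ✓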